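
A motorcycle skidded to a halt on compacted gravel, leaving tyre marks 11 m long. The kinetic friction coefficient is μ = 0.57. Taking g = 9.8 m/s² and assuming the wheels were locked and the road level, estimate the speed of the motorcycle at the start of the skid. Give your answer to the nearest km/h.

Initial speed ≈ 40 km/h

Deceleration a = μg = 0.57 × 9.8 = 5.586 m/s².
v = √(2a·d) = √(2 × 5.586 × 11) = √122.892 = 11.0857 m/s.
= 11.0857 × 3.6 = 39.909 km/h.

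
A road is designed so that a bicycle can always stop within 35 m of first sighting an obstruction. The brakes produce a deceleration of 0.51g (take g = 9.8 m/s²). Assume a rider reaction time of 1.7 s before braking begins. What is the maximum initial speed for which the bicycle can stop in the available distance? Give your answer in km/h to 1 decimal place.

a = 0.51 × 9.8 = 4.998 m/s².
Stopping distance: v·t_r + v²/(2a) = 35 with t_r = 1.7 s and a = 4.998 m/s².
So v² + 16.993 v − 349.86 = 0.
Positive root: v = −a·t_r + √((a·t_r)² + 2a·d) = −8.497 + √(72.199 + 349.86) = 12.0471 m/s.
12.0471 m/s × 3.6 = 43.370 km/h.

Maximum speed ≈ 43.4 km/h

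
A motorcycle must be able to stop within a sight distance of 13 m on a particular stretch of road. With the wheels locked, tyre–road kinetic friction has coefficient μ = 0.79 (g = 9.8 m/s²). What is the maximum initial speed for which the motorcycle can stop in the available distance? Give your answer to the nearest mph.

Maximum speed ≈ 32 mph

a = μg = 0.79 × 9.8 = 7.742 m/s².
v²/(2a) = d ⇒ v = √(2 × 7.742 × 13) = √201.29 = 14.1877 m/s.
14.1877 m/s ÷ 0.44704 = 31.737 mph.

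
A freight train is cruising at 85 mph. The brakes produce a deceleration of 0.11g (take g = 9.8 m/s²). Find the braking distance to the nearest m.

Braking distance ≈ 670 m

85 mph × 0.44704 = 37.9984 m/s.
a = 0.11 × 9.8 = 1.078 m/s².
Braking distance = v²/(2a) = 37.9984² / (2 × 1.078) = 1443.878 / 2.156 = 669.702 m.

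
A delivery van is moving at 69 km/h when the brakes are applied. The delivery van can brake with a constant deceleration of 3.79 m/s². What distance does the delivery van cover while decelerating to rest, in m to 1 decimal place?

69 km/h ÷ 3.6 = 19.1667 m/s.
Braking distance = v²/(2a) = 19.1667² / (2 × 3.790) = 367.362 / 7.580 = 48.465 m.

Braking distance ≈ 48.5 m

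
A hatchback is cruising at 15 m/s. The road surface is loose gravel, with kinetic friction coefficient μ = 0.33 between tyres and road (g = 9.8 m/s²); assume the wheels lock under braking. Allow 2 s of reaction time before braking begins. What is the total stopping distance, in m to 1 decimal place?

Total stopping distance ≈ 64.8 m

a = μg = 0.33 × 9.8 = 3.234 m/s².
Reaction distance = v·t_r = 15.0000 × 2 = 30.000 m.
Braking distance = v²/(2a) = 15.0000² / (2 × 3.234) = 225.000 / 6.468 = 34.787 m.
Total = 30.000 + 34.787 = 64.787 m.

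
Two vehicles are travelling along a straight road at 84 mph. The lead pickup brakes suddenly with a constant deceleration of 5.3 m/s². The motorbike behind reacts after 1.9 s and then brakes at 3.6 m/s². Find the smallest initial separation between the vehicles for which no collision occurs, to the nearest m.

Minimum gap ≈ 134 m

84 mph × 0.44704 = 37.5514 m/s.
Leader travels v²/(2a_L) = 1410.108 / 10.600 = 133.029 m before stopping.
Follower covers v·t_r = 37.5514 × 1.9 = 71.348 m while reacting, then v²/(2a_F) = 1410.108 / 7.200 = 195.848 m while braking, for a total of 71.348 + 195.848 = 267.196 m.
Since a_F ≤ a_L and the follower starts braking later, the follower is never slower than the leader, so the closest approach is when both have stopped.
Minimum gap = 267.196 − 133.029 = 134.167 m.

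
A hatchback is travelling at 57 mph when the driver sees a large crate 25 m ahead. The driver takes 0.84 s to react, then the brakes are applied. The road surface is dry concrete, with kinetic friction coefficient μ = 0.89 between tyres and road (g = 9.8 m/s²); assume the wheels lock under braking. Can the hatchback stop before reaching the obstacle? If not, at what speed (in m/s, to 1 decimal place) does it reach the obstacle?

57 mph × 0.44704 = 25.4813 m/s.
a = μg = 0.89 × 9.8 = 8.722 m/s².
Reaction distance = 25.4813 × 0.84 = 21.404 m.
Braking distance needed to stop: v²/(2a) = 649.297 / 17.444 = 37.222 m, so total needed = 21.404 + 37.222 = 58.626 m > 25 m — it cannot stop.
Distance remaining when braking begins: 25 − 21.404 = 3.596 m.
v² = v₀² − 2a·d = 649.297 − 2 × 8.722 × 3.596 = 586.568 m²/s².
v = √586.568 = 24.219 m/s.

No — it strikes the obstacle at 24.2 m/s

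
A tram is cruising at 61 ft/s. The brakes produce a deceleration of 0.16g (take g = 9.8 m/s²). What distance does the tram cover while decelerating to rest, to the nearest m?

61 ft/s × 0.3048 = 18.5928 m/s.
a = 0.16 × 9.8 = 1.568 m/s².
Braking distance = v²/(2a) = 18.5928² / (2 × 1.568) = 345.692 / 3.136 = 110.233 m.

Braking distance ≈ 110 m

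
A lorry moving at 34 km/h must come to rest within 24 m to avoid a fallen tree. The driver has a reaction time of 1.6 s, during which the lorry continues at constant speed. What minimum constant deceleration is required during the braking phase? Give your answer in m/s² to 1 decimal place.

34 km/h ÷ 3.6 = 9.4444 m/s.
Distance covered during reaction = 9.4444 × 1.6 = 15.111 m.
Distance available for braking: 24 − 15.111 = 8.889 m.
v² = 2a·d ⇒ a = v²/(2d) = 9.4444² / (2 × 8.889) = 89.197 / 17.778 = 5.0173 m/s².

Required deceleration ≈ 5.0 m/s²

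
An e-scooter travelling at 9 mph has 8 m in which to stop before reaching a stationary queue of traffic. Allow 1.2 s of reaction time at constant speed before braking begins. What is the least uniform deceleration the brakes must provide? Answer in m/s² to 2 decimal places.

9 mph × 0.44704 = 4.0234 m/s.
Distance covered during reaction = 4.0234 × 1.2 = 4.828 m.
Distance available for braking: 8 − 4.828 = 3.172 m.
v² = 2a·d ⇒ a = v²/(2d) = 4.0234² / (2 × 3.172) = 16.188 / 6.344 = 2.5517 m/s².

Required deceleration ≈ 2.55 m/s²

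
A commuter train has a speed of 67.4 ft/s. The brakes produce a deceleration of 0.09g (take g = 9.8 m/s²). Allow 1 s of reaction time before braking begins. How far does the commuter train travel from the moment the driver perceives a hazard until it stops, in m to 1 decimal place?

67.4 ft/s × 0.3048 = 20.5435 m/s.
a = 0.09 × 9.8 = 0.882 m/s².
Reaction distance = v·t_r = 20.5435 × 1 = 20.544 m.
Braking distance = v²/(2a) = 20.5435² / (2 × 0.882) = 422.035 / 1.764 = 239.249 m.
Total = 20.544 + 239.249 = 259.793 m.

Total stopping distance ≈ 259.8 m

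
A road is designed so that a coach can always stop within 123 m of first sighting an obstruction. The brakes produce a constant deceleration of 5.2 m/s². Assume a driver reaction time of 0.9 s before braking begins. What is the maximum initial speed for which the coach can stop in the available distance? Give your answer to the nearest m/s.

Maximum speed ≈ 31 m/s

Stopping distance: v·t_r + v²/(2a) = 123 with t_r = 0.9 s and a = 5.200 m/s².
So v² + 9.360 v − 1279.20 = 0.
Positive root: v = −a·t_r + √((a·t_r)² + 2a·d) = −4.680 + √(21.902 + 1279.20) = 31.3908 m/s.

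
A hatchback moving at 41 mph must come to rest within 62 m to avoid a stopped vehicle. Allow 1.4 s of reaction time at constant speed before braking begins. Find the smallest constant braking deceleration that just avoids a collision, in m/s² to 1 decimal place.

41 mph × 0.44704 = 18.3286 m/s.
Distance covered during reaction = 18.3286 × 1.4 = 25.660 m.
Distance available for braking: 62 − 25.660 = 36.340 m.
v² = 2a·d ⇒ a = v²/(2d) = 18.3286² / (2 × 36.340) = 335.938 / 72.680 = 4.6222 m/s².

Required deceleration ≈ 4.6 m/s²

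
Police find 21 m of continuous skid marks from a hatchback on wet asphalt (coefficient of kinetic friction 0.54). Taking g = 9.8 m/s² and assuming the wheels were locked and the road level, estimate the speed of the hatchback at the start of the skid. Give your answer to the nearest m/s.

Deceleration a = μg = 0.54 × 9.8 = 5.292 m/s².
v = √(2a·d) = √(2 × 5.292 × 21) = √222.264 = 14.9085 m/s.

Initial speed ≈ 15 m/s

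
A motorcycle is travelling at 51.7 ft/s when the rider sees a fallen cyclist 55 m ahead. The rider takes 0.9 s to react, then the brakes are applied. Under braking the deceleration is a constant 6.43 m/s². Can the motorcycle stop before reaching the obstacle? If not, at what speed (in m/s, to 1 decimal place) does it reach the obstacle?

Yes — it stops about 21.5 m short of the obstacle, so it never reaches it

51.7 ft/s × 0.3048 = 15.7582 m/s.
Reaction distance = 15.7582 × 0.9 = 14.182 m.
Braking distance = v²/(2a) = 248.321 / 12.860 = 19.310 m.
Total stopping distance = 14.182 + 19.310 = 33.492 m, vs 55 m available — it stops with 55 − 33.492 = 21.508 m to spare.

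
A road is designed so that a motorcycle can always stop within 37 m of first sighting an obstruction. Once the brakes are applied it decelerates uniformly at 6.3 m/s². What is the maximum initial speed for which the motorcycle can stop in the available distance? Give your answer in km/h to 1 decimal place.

Maximum speed ≈ 77.7 km/h

v²/(2a) = d ⇒ v = √(2 × 6.300 × 37) = √466.20 = 21.5917 m/s.
21.5917 m/s × 3.6 = 77.730 km/h.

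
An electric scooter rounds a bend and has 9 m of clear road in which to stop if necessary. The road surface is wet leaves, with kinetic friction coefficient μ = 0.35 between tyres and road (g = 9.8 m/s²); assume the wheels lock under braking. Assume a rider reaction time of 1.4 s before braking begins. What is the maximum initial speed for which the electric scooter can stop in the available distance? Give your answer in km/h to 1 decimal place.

a = μg = 0.35 × 9.8 = 3.430 m/s².
Stopping distance: v·t_r + v²/(2a) = 9 with t_r = 1.4 s and a = 3.430 m/s².
So v² + 9.604 v − 61.74 = 0.
Positive root: v = −a·t_r + √((a·t_r)² + 2a·d) = −4.802 + √(23.059 + 61.74) = 4.4066 m/s.
4.4066 m/s × 3.6 = 15.864 km/h.

Maximum speed ≈ 15.9 km/h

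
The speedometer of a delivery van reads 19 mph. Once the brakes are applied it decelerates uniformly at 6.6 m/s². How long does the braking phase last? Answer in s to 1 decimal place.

19 mph × 0.44704 = 8.4938 m/s.
Braking time = v/a = 8.4938 / 6.600 = 1.287 s.

Braking time ≈ 1.3 s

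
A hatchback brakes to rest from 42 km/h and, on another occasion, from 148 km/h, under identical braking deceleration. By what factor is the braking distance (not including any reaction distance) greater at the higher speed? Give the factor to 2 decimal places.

Factor ≈ 12.42

Braking distance d = v²/(2a), so with a fixed, d ∝ v².
Factor = (148/42)² = 3.5238² = 12.4172.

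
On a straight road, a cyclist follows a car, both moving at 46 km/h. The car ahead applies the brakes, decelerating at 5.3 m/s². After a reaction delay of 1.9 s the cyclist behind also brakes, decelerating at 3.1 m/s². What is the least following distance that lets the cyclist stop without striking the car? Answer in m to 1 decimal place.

Minimum gap ≈ 35.2 m

46 km/h ÷ 3.6 = 12.7778 m/s.
Leader travels v²/(2a_L) = 163.272 / 10.600 = 15.403 m before stopping.
Follower covers v·t_r = 12.7778 × 1.9 = 24.278 m while reacting, then v²/(2a_F) = 163.272 / 6.200 = 26.334 m while braking, for a total of 24.278 + 26.334 = 50.612 m.
Since a_F ≤ a_L and the follower starts braking later, the follower is never slower than the leader, so the closest approach is when both have stopped.
Minimum gap = 50.612 − 15.403 = 35.209 m.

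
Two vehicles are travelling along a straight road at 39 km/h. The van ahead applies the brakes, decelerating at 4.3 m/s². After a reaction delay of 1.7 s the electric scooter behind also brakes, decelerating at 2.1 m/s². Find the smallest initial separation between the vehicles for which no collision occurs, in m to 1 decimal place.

39 km/h ÷ 3.6 = 10.8333 m/s.
Leader travels v²/(2a_L) = 117.360 / 8.600 = 13.647 m before stopping.
Follower covers v·t_r = 10.8333 × 1.7 = 18.417 m while reacting, then v²/(2a_F) = 117.360 / 4.200 = 27.943 m while braking, for a total of 18.417 + 27.943 = 46.360 m.
Since a_F ≤ a_L and the follower starts braking later, the follower is never slower than the leader, so the closest approach is when both have stopped.
Minimum gap = 46.360 − 13.647 = 32.713 m.

Minimum gap ≈ 32.7 m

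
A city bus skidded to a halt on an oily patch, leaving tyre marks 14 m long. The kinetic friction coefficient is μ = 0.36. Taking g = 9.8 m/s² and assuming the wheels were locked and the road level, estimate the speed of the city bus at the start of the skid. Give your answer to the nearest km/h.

Deceleration a = μg = 0.36 × 9.8 = 3.528 m/s².
v = √(2a·d) = √(2 × 3.528 × 14) = √98.784 = 9.9390 m/s.
= 9.9390 × 3.6 = 35.780 km/h.

Initial speed ≈ 36 km/h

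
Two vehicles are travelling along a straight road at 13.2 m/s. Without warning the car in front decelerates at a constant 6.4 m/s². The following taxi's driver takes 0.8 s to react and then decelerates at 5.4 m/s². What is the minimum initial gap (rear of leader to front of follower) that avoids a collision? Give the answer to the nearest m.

Minimum gap ≈ 13 m

Leader travels v²/(2a_L) = 174.240 / 12.800 = 13.613 m before stopping.
Follower covers v·t_r = 13.2000 × 0.8 = 10.560 m while reacting, then v²/(2a_F) = 174.240 / 10.800 = 16.133 m while braking, for a total of 10.560 + 16.133 = 26.693 m.
Since a_F ≤ a_L and the follower starts braking later, the follower is never slower than the leader, so the closest approach is when both have stopped.
Minimum gap = 26.693 − 13.613 = 13.080 m.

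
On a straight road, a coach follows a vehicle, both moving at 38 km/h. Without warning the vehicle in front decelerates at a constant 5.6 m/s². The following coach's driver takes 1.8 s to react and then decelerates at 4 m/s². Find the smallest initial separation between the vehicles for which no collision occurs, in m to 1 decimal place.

Minimum gap ≈ 23.0 m

38 km/h ÷ 3.6 = 10.5556 m/s.
Leader travels v²/(2a_L) = 111.421 / 11.200 = 9.948 m before stopping.
Follower covers v·t_r = 10.5556 × 1.8 = 19.000 m while reacting, then v²/(2a_F) = 111.421 / 8.000 = 13.928 m while braking, for a total of 19.000 + 13.928 = 32.928 m.
Since a_F ≤ a_L and the follower starts braking later, the follower is never slower than the leader, so the closest approach is when both have stopped.
Minimum gap = 32.928 − 9.948 = 22.980 m.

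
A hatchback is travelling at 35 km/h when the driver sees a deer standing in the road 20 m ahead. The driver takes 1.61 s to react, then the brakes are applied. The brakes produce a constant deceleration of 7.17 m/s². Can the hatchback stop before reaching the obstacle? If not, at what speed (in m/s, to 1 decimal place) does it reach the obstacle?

35 km/h ÷ 3.6 = 9.7222 m/s.
Reaction distance = 9.7222 × 1.61 = 15.653 m.
Braking distance needed to stop: v²/(2a) = 94.521 / 14.340 = 6.591 m, so total needed = 15.653 + 6.591 = 22.244 m > 20 m — it cannot stop.
Distance remaining when braking begins: 20 − 15.653 = 4.347 m.
v² = v₀² − 2a·d = 94.521 − 2 × 7.170 × 4.347 = 32.185 m²/s².
v = √32.185 = 5.673 m/s.

No — it strikes the obstacle at 5.7 m/s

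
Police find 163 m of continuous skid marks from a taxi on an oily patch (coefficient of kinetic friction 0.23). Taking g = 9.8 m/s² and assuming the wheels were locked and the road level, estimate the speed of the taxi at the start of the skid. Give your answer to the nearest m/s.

Initial speed ≈ 27 m/s

Deceleration a = μg = 0.23 × 9.8 = 2.254 m/s².
v = √(2a·d) = √(2 × 2.254 × 163) = √734.804 = 27.1073 m/s.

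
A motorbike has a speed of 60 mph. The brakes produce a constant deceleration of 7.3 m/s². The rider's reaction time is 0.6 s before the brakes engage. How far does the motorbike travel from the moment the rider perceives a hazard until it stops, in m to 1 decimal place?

60 mph × 0.44704 = 26.8224 m/s.
Reaction distance = v·t_r = 26.8224 × 0.6 = 16.093 m.
Braking distance = v²/(2a) = 26.8224² / (2 × 7.300) = 719.441 / 14.600 = 49.277 m.
Total = 16.093 + 49.277 = 65.370 m.

Total stopping distance ≈ 65.4 m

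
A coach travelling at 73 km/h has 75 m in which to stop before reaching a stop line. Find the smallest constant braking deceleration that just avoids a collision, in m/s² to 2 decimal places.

Required deceleration ≈ 2.74 m/s²

73 km/h ÷ 3.6 = 20.2778 m/s.
v² = 2a·d ⇒ a = v²/(2d) = 20.2778² / (2 × 75.000) = 411.189 / 150.000 = 2.7413 m/s².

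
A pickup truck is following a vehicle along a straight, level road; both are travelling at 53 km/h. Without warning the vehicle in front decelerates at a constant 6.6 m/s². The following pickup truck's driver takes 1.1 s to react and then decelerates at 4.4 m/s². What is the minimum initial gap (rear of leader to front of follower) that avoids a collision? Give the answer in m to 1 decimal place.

Minimum gap ≈ 24.4 m

53 km/h ÷ 3.6 = 14.7222 m/s.
Leader travels v²/(2a_L) = 216.743 / 13.200 = 16.420 m before stopping.
Follower covers v·t_r = 14.7222 × 1.1 = 16.194 m while reacting, then v²/(2a_F) = 216.743 / 8.800 = 24.630 m while braking, for a total of 16.194 + 24.630 = 40.824 m.
Since a_F ≤ a_L and the follower starts braking later, the follower is never slower than the leader, so the closest approach is when both have stopped.
Minimum gap = 40.824 − 16.420 = 24.404 m.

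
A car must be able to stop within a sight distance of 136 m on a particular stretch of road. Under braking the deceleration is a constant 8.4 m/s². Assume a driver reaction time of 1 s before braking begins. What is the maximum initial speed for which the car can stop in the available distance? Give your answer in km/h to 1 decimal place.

Maximum speed ≈ 144.5 km/h

Stopping distance: v·t_r + v²/(2a) = 136 with t_r = 1 s and a = 8.400 m/s².
So v² + 16.800 v − 2284.80 = 0.
Positive root: v = −a·t_r + √((a·t_r)² + 2a·d) = −8.400 + √(70.560 + 2284.80) = 40.1321 m/s.
40.1321 m/s × 3.6 = 144.476 km/h.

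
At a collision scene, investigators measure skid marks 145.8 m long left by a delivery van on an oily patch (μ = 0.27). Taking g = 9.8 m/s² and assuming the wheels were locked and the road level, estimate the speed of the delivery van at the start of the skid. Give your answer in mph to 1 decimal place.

Initial speed ≈ 62.1 mph

Deceleration a = μg = 0.27 × 9.8 = 2.646 m/s².
v = √(2a·d) = √(2 × 2.646 × 145.8) = √771.574 = 27.7772 m/s.
= 27.7772 ÷ 0.44704 = 62.136 mph.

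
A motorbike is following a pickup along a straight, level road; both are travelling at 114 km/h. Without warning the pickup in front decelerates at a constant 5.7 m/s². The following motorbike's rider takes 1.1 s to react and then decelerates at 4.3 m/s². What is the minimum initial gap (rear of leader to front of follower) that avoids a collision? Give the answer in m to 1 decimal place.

114 km/h ÷ 3.6 = 31.6667 m/s.
Leader travels v²/(2a_L) = 1002.780 / 11.400 = 87.963 m before stopping.
Follower covers v·t_r = 31.6667 × 1.1 = 34.833 m while reacting, then v²/(2a_F) = 1002.780 / 8.600 = 116.602 m while braking, for a total of 34.833 + 116.602 = 151.435 m.
Since a_F ≤ a_L and the follower starts braking later, the follower is never slower than the leader, so the closest approach is when both have stopped.
Minimum gap = 151.435 − 87.963 = 63.472 m.

Minimum gap ≈ 63.5 m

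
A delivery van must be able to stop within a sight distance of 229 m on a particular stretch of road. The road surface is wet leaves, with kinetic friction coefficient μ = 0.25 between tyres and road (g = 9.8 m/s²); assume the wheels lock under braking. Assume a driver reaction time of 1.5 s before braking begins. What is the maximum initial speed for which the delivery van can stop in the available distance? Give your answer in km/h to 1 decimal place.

Maximum speed ≈ 108.1 km/h

a = μg = 0.25 × 9.8 = 2.450 m/s².
Stopping distance: v·t_r + v²/(2a) = 229 with t_r = 1.5 s and a = 2.450 m/s².
So v² + 7.350 v − 1122.10 = 0.
Positive root: v = −a·t_r + √((a·t_r)² + 2a·d) = −3.675 + √(13.506 + 1122.10) = 30.0238 m/s.
30.0238 m/s × 3.6 = 108.086 km/h.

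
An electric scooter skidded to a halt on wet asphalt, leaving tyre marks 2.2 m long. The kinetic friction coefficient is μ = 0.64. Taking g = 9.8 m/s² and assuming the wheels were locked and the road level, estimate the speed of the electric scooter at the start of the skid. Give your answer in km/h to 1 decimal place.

Initial speed ≈ 18.9 km/h

Deceleration a = μg = 0.64 × 9.8 = 6.272 m/s².
v = √(2a·d) = √(2 × 6.272 × 2.2) = √27.597 = 5.2533 m/s.
= 5.2533 × 3.6 = 18.912 km/h.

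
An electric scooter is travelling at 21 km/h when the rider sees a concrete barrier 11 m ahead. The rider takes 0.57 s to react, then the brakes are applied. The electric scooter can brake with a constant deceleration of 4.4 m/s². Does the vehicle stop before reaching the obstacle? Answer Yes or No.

Yes

21 km/h ÷ 3.6 = 5.8333 m/s.
Reaction distance = 5.8333 × 0.57 = 3.325 m.
Braking distance = v²/(2a) = 34.027 / 8.800 = 3.867 m.
Total stopping distance = 3.325 + 3.867 = 7.192 m, vs 11 m available — it stops with 11 − 7.192 = 3.808 m to spare.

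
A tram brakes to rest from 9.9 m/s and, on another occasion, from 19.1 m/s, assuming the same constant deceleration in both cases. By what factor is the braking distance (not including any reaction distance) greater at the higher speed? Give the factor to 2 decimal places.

Braking distance d = v²/(2a), so with a fixed, d ∝ v².
Factor = (19.1/9.9)² = 1.9293² = 3.7222.

Factor ≈ 3.72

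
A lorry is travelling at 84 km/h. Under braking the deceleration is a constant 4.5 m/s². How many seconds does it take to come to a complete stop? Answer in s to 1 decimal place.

Braking time ≈ 5.2 s

84 km/h ÷ 3.6 = 23.3333 m/s.
Braking time = v/a = 23.3333 / 4.500 = 5.185 s.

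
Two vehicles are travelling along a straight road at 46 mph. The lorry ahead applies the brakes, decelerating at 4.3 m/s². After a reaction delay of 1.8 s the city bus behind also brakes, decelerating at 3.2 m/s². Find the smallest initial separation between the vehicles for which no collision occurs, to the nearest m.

Minimum gap ≈ 54 m

46 mph × 0.44704 = 20.5638 m/s.
Leader travels v²/(2a_L) = 422.870 / 8.600 = 49.171 m before stopping.
Follower covers v·t_r = 20.5638 × 1.8 = 37.015 m while reacting, then v²/(2a_F) = 422.870 / 6.400 = 66.073 m while braking, for a total of 37.015 + 66.073 = 103.088 m.
Since a_F ≤ a_L and the follower starts braking later, the follower is never slower than the leader, so the closest approach is when both have stopped.
Minimum gap = 103.088 − 49.171 = 53.917 m.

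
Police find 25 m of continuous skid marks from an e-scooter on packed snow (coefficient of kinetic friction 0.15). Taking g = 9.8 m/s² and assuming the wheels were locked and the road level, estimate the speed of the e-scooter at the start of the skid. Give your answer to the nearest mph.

Deceleration a = μg = 0.15 × 9.8 = 1.470 m/s².
v = √(2a·d) = √(2 × 1.470 × 25) = √73.500 = 8.5732 m/s.
= 8.5732 ÷ 0.44704 = 19.178 mph.

Initial speed ≈ 19 mph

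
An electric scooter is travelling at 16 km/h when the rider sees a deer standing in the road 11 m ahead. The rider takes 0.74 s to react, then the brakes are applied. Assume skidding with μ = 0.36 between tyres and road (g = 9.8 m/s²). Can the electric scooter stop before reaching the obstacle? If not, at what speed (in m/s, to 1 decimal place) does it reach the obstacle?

16 km/h ÷ 3.6 = 4.4444 m/s.
a = μg = 0.36 × 9.8 = 3.528 m/s².
Reaction distance = 4.4444 × 0.74 = 3.289 m.
Braking distance = v²/(2a) = 19.753 / 7.056 = 2.799 m.
Total stopping distance = 3.289 + 2.799 = 6.088 m, vs 11 m available — it stops with 11 − 6.088 = 4.912 m to spare.

Yes — it stops about 4.9 m short of the obstacle, so it never reaches it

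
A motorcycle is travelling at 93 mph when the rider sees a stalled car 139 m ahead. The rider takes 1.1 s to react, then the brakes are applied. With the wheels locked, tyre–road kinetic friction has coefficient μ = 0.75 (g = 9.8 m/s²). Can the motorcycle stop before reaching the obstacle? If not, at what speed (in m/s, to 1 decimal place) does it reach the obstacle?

93 mph × 0.44704 = 41.5747 m/s.
a = μg = 0.75 × 9.8 = 7.350 m/s².
Reaction distance = 41.5747 × 1.1 = 45.732 m.
Braking distance needed to stop: v²/(2a) = 1728.456 / 14.700 = 117.582 m, so total needed = 45.732 + 117.582 = 163.314 m > 139 m — it cannot stop.
Distance remaining when braking begins: 139 − 45.732 = 93.268 m.
v² = v₀² − 2a·d = 1728.456 − 2 × 7.350 × 93.268 = 357.416 m²/s².
v = √357.416 = 18.905 m/s.

No — it strikes the obstacle at 18.9 m/s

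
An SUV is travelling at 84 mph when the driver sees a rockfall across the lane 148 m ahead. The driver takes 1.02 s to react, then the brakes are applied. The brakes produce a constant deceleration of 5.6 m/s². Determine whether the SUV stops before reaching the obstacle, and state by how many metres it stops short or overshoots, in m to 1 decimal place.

No — it overshoots by 16.2 m

84 mph × 0.44704 = 37.5514 m/s.
Reaction distance = 37.5514 × 1.02 = 38.302 m.
Braking distance = v²/(2a) = 1410.108 / 11.200 = 125.903 m.
Total stopping distance = 38.302 + 125.903 = 164.205 m, vs 148 m available — it cannot stop in time and overshoots by 164.205 − 148 = 16.205 m.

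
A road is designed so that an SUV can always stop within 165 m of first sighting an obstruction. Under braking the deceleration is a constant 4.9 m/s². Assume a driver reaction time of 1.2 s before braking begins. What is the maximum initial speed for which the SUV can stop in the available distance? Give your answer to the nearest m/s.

Maximum speed ≈ 35 m/s

Stopping distance: v·t_r + v²/(2a) = 165 with t_r = 1.2 s and a = 4.900 m/s².
So v² + 11.760 v − 1617.00 = 0.
Positive root: v = −a·t_r + √((a·t_r)² + 2a·d) = −5.880 + √(34.574 + 1617.00) = 34.7596 m/s.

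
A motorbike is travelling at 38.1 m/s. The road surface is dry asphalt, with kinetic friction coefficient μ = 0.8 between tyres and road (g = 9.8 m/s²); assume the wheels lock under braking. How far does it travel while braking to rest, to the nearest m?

a = μg = 0.8 × 9.8 = 7.840 m/s².
Braking distance = v²/(2a) = 38.1000² / (2 × 7.840) = 1451.610 / 15.680 = 92.577 m.

Braking distance ≈ 93 m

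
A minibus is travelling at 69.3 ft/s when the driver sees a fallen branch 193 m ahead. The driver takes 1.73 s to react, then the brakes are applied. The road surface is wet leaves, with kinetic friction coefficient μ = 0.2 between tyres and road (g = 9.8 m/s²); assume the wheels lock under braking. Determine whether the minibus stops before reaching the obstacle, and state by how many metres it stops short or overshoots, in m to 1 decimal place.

Yes — it stops 42.6 m short of the obstacle

69.3 ft/s × 0.3048 = 21.1226 m/s.
a = μg = 0.2 × 9.8 = 1.960 m/s².
Reaction distance = 21.1226 × 1.73 = 36.542 m.
Braking distance = v²/(2a) = 446.164 / 3.920 = 113.817 m.
Total stopping distance = 36.542 + 113.817 = 150.359 m, vs 193 m available — it stops with 193 − 150.359 = 42.641 m to spare.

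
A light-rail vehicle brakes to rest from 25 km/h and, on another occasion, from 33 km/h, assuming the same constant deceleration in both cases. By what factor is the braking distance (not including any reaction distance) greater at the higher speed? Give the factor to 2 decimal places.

Braking distance d = v²/(2a), so with a fixed, d ∝ v².
Factor = (33/25)² = 1.3200² = 1.7424.

Factor ≈ 1.74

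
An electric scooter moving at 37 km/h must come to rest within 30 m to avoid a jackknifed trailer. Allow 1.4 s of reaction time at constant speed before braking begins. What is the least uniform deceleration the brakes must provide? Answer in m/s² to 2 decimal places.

Required deceleration ≈ 3.38 m/s²

37 km/h ÷ 3.6 = 10.2778 m/s.
Distance covered during reaction = 10.2778 × 1.4 = 14.389 m.
Distance available for braking: 30 − 14.389 = 15.611 m.
v² = 2a·d ⇒ a = v²/(2d) = 10.2778² / (2 × 15.611) = 105.633 / 31.222 = 3.3833 m/s².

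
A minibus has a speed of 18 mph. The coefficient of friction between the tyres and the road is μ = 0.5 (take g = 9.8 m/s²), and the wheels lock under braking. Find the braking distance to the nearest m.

Braking distance ≈ 7 m

18 mph × 0.44704 = 8.0467 m/s.
a = μg = 0.5 × 9.8 = 4.900 m/s².
Braking distance = v²/(2a) = 8.0467² / (2 × 4.900) = 64.749 / 9.800 = 6.607 m.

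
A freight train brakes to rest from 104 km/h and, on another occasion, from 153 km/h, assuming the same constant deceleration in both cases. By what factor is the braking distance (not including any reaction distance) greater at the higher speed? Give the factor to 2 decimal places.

Factor ≈ 2.16

Braking distance d = v²/(2a), so with a fixed, d ∝ v².
Factor = (153/104)² = 1.4712² = 2.1644.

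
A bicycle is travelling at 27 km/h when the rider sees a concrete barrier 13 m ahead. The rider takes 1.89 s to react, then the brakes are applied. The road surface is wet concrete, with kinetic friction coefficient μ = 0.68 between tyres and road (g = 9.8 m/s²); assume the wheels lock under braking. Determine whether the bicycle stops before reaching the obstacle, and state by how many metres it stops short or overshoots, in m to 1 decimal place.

27 km/h ÷ 3.6 = 7.5000 m/s.
a = μg = 0.68 × 9.8 = 6.664 m/s².
Reaction distance = 7.5000 × 1.89 = 14.175 m.
Braking distance = v²/(2a) = 56.250 / 13.328 = 4.220 m.
Total stopping distance = 14.175 + 4.220 = 18.395 m, vs 13 m available — it cannot stop in time and overshoots by 18.395 − 13 = 5.395 m.

No — it overshoots by 5.4 m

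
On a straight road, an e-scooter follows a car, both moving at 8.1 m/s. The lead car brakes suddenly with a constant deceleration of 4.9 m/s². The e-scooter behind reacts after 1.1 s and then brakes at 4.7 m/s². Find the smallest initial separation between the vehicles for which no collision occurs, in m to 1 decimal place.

Minimum gap ≈ 9.2 m

Leader travels v²/(2a_L) = 65.610 / 9.800 = 6.695 m before stopping.
Follower covers v·t_r = 8.1000 × 1.1 = 8.910 m while reacting, then v²/(2a_F) = 65.610 / 9.400 = 6.980 m while braking, for a total of 8.910 + 6.980 = 15.890 m.
Since a_F ≤ a_L and the follower starts braking later, the follower is never slower than the leader, so the closest approach is when both have stopped.
Minimum gap = 15.890 − 6.695 = 9.195 m.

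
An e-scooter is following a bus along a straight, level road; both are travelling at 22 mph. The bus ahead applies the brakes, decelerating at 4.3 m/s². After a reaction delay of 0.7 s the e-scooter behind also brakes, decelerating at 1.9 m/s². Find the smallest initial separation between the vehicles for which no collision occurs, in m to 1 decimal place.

Minimum gap ≈ 21.1 m

22 mph × 0.44704 = 9.8349 m/s.
Leader travels v²/(2a_L) = 96.725 / 8.600 = 11.247 m before stopping.
Follower covers v·t_r = 9.8349 × 0.7 = 6.884 m while reacting, then v²/(2a_F) = 96.725 / 3.800 = 25.454 m while braking, for a total of 6.884 + 25.454 = 32.338 m.
Since a_F ≤ a_L and the follower starts braking later, the follower is never slower than the leader, so the closest approach is when both have stopped.
Minimum gap = 32.338 − 11.247 = 21.091 m.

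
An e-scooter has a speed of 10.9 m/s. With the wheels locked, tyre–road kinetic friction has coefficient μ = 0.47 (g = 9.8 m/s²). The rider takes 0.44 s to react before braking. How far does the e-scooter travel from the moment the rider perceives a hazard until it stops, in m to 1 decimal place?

Total stopping distance ≈ 17.7 m

a = μg = 0.47 × 9.8 = 4.606 m/s².
Reaction distance = v·t_r = 10.9000 × 0.44 = 4.796 m.
Braking distance = v²/(2a) = 10.9000² / (2 × 4.606) = 118.810 / 9.212 = 12.897 m.
Total = 4.796 + 12.897 = 17.693 m.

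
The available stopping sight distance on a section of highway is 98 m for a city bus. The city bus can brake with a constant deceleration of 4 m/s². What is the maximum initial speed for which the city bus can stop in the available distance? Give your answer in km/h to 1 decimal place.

v²/(2a) = d ⇒ v = √(2 × 4.000 × 98) = √784.00 = 28.0000 m/s.
28.0000 m/s × 3.6 = 100.800 km/h.

Maximum speed ≈ 100.8 km/h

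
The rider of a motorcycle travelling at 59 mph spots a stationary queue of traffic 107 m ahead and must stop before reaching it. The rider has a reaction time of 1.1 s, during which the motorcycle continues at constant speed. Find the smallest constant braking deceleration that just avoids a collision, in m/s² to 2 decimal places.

59 mph × 0.44704 = 26.3754 m/s.
Distance covered during reaction = 26.3754 × 1.1 = 29.013 m.
Distance available for braking: 107 − 29.013 = 77.987 m.
v² = 2a·d ⇒ a = v²/(2d) = 26.3754² / (2 × 77.987) = 695.662 / 155.974 = 4.4601 m/s².

Required deceleration ≈ 4.46 m/s²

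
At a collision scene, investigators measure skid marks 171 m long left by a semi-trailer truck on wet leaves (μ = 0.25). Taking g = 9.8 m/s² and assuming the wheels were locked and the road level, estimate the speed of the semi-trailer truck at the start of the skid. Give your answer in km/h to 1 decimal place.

Deceleration a = μg = 0.25 × 9.8 = 2.450 m/s².
v = √(2a·d) = √(2 × 2.450 × 171) = √837.900 = 28.9465 m/s.
= 28.9465 × 3.6 = 104.207 km/h.

Initial speed ≈ 104.2 km/h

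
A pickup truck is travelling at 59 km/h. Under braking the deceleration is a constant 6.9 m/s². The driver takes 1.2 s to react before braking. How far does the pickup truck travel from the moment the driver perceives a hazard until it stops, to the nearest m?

59 km/h ÷ 3.6 = 16.3889 m/s.
Reaction distance = v·t_r = 16.3889 × 1.2 = 19.667 m.
Braking distance = v²/(2a) = 16.3889² / (2 × 6.900) = 268.596 / 13.800 = 19.463 m.
Total = 19.667 + 19.463 = 39.130 m.

Total stopping distance ≈ 39 m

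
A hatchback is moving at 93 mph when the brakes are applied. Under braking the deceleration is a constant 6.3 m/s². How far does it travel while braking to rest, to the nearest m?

93 mph × 0.44704 = 41.5747 m/s.
Braking distance = v²/(2a) = 41.5747² / (2 × 6.300) = 1728.456 / 12.600 = 137.179 m.

Braking distance ≈ 137 m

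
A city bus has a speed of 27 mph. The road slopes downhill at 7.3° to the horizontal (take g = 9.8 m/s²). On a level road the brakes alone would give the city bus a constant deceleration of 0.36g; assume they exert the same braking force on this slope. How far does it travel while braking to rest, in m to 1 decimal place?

27 mph × 0.44704 = 12.0701 m/s.
a = 0.36 × 9.8 = 3.528 m/s².
Gravity along the downhill slope reduces the braking deceleration: a_eff = 3.528 − 9.8·sin 7.3° = 3.528 − 1.245 = 2.283 m/s².
Braking distance = v²/(2a) = 12.0701² / (2 × 2.283) = 145.687 / 4.566 = 31.907 m.

Braking distance ≈ 31.9 m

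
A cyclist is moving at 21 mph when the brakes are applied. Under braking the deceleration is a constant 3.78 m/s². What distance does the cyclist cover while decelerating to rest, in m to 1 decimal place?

Braking distance ≈ 11.7 m

21 mph × 0.44704 = 9.3878 m/s.
Braking distance = v²/(2a) = 9.3878² / (2 × 3.780) = 88.131 / 7.560 = 11.658 m.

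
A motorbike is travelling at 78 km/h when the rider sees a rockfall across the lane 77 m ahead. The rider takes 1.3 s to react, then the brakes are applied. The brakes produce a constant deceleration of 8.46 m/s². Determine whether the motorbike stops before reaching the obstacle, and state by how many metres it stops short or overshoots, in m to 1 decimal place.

78 km/h ÷ 3.6 = 21.6667 m/s.
Reaction distance = 21.6667 × 1.3 = 28.167 m.
Braking distance = v²/(2a) = 469.446 / 16.920 = 27.745 m.
Total stopping distance = 28.167 + 27.745 = 55.912 m, vs 77 m available — it stops with 77 − 55.912 = 21.088 m to spare.

Yes — it stops 21.1 m short of the obstacle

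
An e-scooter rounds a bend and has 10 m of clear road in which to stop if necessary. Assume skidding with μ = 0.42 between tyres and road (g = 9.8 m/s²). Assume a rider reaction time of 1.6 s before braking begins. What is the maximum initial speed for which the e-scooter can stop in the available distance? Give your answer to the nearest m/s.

Maximum speed ≈ 5 m/s

a = μg = 0.42 × 9.8 = 4.116 m/s².
Stopping distance: v·t_r + v²/(2a) = 10 with t_r = 1.6 s and a = 4.116 m/s².
So v² + 13.171 v − 82.32 = 0.
Positive root: v = −a·t_r + √((a·t_r)² + 2a·d) = −6.586 + √(43.375 + 82.32) = 4.6254 m/s.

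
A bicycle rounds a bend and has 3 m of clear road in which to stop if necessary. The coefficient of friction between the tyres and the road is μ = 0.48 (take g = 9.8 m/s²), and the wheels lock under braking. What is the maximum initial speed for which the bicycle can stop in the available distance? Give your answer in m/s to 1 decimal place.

Maximum speed ≈ 5.3 m/s

a = μg = 0.48 × 9.8 = 4.704 m/s².
v²/(2a) = d ⇒ v = √(2 × 4.704 × 3) = √28.22 = 5.3122 m/s.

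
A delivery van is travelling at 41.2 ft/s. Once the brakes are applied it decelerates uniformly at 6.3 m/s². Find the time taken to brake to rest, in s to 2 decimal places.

Braking time ≈ 1.99 s

41.2 ft/s × 0.3048 = 12.5578 m/s.
Braking time = v/a = 12.5578 / 6.300 = 1.993 s.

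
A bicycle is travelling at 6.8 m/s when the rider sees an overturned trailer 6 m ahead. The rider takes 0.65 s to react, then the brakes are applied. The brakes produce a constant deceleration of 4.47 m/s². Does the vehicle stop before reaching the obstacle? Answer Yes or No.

No

Reaction distance = 6.8000 × 0.65 = 4.420 m.
Braking distance = v²/(2a) = 46.240 / 8.940 = 5.172 m.
Total stopping distance = 4.420 + 5.172 = 9.592 m, vs 6 m available — it cannot stop in time and overshoots by 9.592 − 6 = 3.592 m.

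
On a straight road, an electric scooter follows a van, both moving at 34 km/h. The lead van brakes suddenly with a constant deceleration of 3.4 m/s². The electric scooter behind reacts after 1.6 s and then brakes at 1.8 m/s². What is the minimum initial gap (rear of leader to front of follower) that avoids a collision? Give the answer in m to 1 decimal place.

34 km/h ÷ 3.6 = 9.4444 m/s.
Leader travels v²/(2a_L) = 89.197 / 6.800 = 13.117 m before stopping.
Follower covers v·t_r = 9.4444 × 1.6 = 15.111 m while reacting, then v²/(2a_F) = 89.197 / 3.600 = 24.777 m while braking, for a total of 15.111 + 24.777 = 39.888 m.
Since a_F ≤ a_L and the follower starts braking later, the follower is never slower than the leader, so the closest approach is when both have stopped.
Minimum gap = 39.888 − 13.117 = 26.771 m.

Minimum gap ≈ 26.8 m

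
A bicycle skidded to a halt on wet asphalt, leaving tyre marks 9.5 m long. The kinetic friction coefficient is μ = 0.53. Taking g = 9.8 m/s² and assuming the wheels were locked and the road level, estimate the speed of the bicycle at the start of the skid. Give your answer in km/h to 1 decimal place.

Initial speed ≈ 35.8 km/h

Deceleration a = μg = 0.53 × 9.8 = 5.194 m/s².
v = √(2a·d) = √(2 × 5.194 × 9.5) = √98.686 = 9.9341 m/s.
= 9.9341 × 3.6 = 35.763 km/h.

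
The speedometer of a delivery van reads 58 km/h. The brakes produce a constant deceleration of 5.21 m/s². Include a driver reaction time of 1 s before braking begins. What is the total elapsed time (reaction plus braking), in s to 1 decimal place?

Total time ≈ 4.1 s

58 km/h ÷ 3.6 = 16.1111 m/s.
Braking time = v/a = 16.1111 / 5.210 = 3.092 s.
Total = 1 + 3.092 = 4.092 s.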